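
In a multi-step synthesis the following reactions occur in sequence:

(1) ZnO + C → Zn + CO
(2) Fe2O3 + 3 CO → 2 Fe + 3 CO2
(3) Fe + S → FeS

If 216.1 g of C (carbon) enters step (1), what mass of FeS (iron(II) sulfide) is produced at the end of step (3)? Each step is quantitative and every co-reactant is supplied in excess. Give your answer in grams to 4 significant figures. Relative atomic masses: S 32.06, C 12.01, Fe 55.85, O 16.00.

1055 g

M(C) = 12.01 g/mol.
M(FeS) = 55.85 + 32.06 = 87.91 g/mol.
n(C) = 216.1 / 12.01 = 17.993 mol.
Reaction (1): C→CO ratio 1:1 ⇒ n(CO) = 17.993 mol.
Reaction (2): CO→Fe ratio 3:2 ⇒ n(Fe) = 11.996 mol.
Reaction (3): Fe→FeS ratio 1:1 ⇒ n(FeS) = 11.996 mol.
Mass of FeS = 11.996 × 87.91 = 1054.5 g.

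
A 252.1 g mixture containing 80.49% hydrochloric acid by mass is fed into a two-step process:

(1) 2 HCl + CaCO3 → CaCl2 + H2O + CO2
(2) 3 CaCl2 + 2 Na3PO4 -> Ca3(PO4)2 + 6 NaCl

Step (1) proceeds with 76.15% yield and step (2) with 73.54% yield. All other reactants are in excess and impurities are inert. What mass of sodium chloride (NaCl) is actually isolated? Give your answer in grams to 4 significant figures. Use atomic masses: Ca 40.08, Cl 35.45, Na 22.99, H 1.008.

182.1 g

Pure HCl = 252.1 × 0.8049 = 202.92 g.
M(HCl) = 1.008 + 35.45 = 36.458 g/mol.
M(NaCl) = 22.99 + 35.45 = 58.44 g/mol.
n(HCl) = 202.92 / 36.458 = 5.5657 mol.
Step 1 (HCl:CaCl2 = 2:1): theoretical n(CaCl2) = 2.7829 mol; at 76.15% yield, n(CaCl2) = 2.1192 mol.
Step 2 (CaCl2:NaCl = 3:6): theoretical n(NaCl) = 4.2383 mol, so theoretical mass = 4.2383 × 58.44 = 247.69 g.
At 73.54% yield, actual mass of NaCl = 247.69 × 0.7354 = 182.15 g.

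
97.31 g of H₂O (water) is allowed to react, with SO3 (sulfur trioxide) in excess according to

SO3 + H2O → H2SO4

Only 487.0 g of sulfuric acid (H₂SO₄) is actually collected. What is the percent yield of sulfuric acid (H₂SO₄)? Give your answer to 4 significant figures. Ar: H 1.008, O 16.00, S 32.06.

91.93 %

M(H2O) = 2(1.008) + 16.00 = 18.016 g/mol.
M(H2SO4) = 2(1.008) + 32.06 + 4(16.00) = 98.076 g/mol.
n(H2O) = 97.310 g / 18.016 g/mol = 5.4013 mol.
From the equation the H2O:H2SO4 mole ratio is 1:1, so n(H2SO4) = 5.4013 × 1/1 = 5.4013 mol.
Mass of H2SO4 = 5.4013 mol × 98.076 g/mol = 529.74 g.
This is the theoretical yield. Percent yield = 487.0 g / 529.74 g × 100% = 91.932%.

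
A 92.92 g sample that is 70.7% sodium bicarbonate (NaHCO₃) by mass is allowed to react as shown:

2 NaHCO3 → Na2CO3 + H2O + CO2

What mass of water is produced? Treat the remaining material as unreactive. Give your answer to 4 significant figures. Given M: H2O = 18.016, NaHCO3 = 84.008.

Mass of pure NaHCO3 = 92.92 g × 0.707 = 65.694 g.
n(NaHCO3) = 65.694 g / 84.008 g/mol = 0.78200 mol.
From the equation the NaHCO3:H2O mole ratio is 2:1, so n(H2O) = 0.78200 × 1/2 = 0.39100 mol.
Mass of H2O = 0.39100 mol × 18.016 g/mol = 7.0443 g.

7.044 g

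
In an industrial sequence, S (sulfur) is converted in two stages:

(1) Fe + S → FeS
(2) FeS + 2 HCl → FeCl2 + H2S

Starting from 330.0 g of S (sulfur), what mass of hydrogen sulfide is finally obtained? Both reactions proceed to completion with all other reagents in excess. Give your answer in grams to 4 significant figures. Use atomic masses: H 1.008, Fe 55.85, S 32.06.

350.8 g

M(S) = 32.06 g/mol.
M(H2S) = 2(1.008) + 32.06 = 34.076 g/mol.
n(S) = 330.00 / 32.06 = 10.293 mol.
Step 1 gives a 1:1 ratio of S to FeS, so n(FeS) = 10.293 mol.
In step 2 the FeS:H2S ratio is 1:1, so n(H2S) = 10.293 mol.
Mass of H2S = 10.293 × 34.076 = 350.75 g.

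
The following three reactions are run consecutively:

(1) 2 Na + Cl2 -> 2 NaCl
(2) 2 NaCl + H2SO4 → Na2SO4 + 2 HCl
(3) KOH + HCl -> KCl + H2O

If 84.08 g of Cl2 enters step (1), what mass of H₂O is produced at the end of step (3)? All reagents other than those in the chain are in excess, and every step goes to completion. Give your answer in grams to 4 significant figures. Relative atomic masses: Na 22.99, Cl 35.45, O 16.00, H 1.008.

M(Cl2) = 2(35.45) = 70.90 g/mol.
M(H2O) = 2(1.008) + 16.00 = 18.016 g/mol.
n(Cl2) = 84.08 / 70.90 = 1.1859 mol.
Reaction (1): Cl2→NaCl ratio 1:2 ⇒ n(NaCl) = 2.3718 mol.
Reaction (2): NaCl→HCl ratio 2:2 ⇒ n(HCl) = 2.3718 mol.
Reaction (3): HCl→H2O ratio 1:1 ⇒ n(H2O) = 2.3718 mol.
Mass of H2O = 2.3718 × 18.016 = 42.730 g.

42.73 g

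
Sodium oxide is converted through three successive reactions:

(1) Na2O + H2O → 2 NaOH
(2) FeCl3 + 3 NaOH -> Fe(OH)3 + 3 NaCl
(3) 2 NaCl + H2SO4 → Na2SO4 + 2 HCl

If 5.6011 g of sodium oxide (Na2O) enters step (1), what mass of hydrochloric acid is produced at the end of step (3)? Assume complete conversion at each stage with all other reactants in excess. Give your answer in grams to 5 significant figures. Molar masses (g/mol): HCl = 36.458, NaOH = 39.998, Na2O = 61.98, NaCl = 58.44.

6.5894 g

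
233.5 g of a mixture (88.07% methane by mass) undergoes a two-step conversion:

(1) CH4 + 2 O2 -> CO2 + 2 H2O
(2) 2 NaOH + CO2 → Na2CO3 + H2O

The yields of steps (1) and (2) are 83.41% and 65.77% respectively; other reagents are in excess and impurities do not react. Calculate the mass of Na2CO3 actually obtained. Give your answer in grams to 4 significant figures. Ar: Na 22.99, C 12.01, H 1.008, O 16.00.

745.4 g

Pure CH4 = 233.5 × 0.8807 = 205.64 g.
M(CH4) = 12.01 + 4(1.008) = 16.042 g/mol.
M(Na2CO3) = 2(22.99) + 12.01 + 3(16.00) = 105.99 g/mol.
n(CH4) = 205.64 / 16.042 = 12.819 mol.
Step 1 (CH4:CO2 = 1:1): theoretical n(CO2) = 12.819 mol; at 83.41% yield, n(CO2) = 10.692 mol.
Step 2 (CO2:Na2CO3 = 1:1): theoretical n(Na2CO3) = 10.692 mol, so theoretical mass = 10.692 × 105.99 = 1133.3 g.
At 65.77% yield, actual mass of Na2CO3 = 1133.3 × 0.6577 = 745.36 g.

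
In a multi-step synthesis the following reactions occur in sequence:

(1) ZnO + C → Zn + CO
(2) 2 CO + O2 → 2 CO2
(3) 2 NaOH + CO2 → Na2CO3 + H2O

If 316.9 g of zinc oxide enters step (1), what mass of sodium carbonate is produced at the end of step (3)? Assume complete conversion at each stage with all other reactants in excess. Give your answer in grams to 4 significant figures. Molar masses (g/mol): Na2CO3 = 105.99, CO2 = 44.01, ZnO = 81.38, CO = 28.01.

412.7 g

n(ZnO) = 316.9 / 81.38 = 3.8941 mol.
Reaction (1): ZnO→CO ratio 1:1 ⇒ n(CO) = 3.8941 mol.
Reaction (2): CO→CO2 ratio 2:2 ⇒ n(CO2) = 3.8941 mol.
Reaction (3): CO2→Na2CO3 ratio 1:1 ⇒ n(Na2CO3) = 3.8941 mol.
Mass of Na2CO3 = 3.8941 × 105.99 = 412.73 g.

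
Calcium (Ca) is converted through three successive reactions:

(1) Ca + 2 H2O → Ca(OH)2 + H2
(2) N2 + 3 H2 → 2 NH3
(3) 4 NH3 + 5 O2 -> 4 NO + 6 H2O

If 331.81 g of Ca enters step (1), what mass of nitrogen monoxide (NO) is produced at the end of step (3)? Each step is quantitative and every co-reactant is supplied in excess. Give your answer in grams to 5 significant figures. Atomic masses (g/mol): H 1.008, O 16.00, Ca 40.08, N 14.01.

M(Ca) = 40.08 g/mol.
M(NO) = 14.01 + 16.00 = 30.01 g/mol.
n(Ca) = 331.81 / 40.08 = 8.27869 mol.
Reaction (1): Ca→H2 ratio 1:1 ⇒ n(H2) = 8.27869 mol.
Reaction (2): H2→NH3 ratio 3:2 ⇒ n(NH3) = 5.51913 mol.
Reaction (3): NH3→NO ratio 4:4 ⇒ n(NO) = 5.51913 mol.
Mass of NO = 5.51913 × 30.01 = 165.629 g.

165.63 g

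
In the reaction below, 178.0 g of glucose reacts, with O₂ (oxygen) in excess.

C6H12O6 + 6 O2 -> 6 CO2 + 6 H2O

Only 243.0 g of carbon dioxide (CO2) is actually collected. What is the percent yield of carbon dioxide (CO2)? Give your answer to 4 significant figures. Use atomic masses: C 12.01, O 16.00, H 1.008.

M(C6H12O6) = 6(12.01) + 12(1.008) + 6(16.00) = 180.156 g/mol.
M(CO2) = 12.01 + 2(16.00) = 44.01 g/mol.
n(C6H12O6) = 178.00 g / 180.156 g/mol = 0.98803 mol.
From the equation the C6H12O6:CO2 mole ratio is 1:6, so n(CO2) = 0.98803 × 6/1 = 5.9282 mol.
Mass of CO2 = 5.9282 mol × 44.01 g/mol = 260.90 g.
This is the theoretical yield. Percent yield = 243.0 g / 260.90 g × 100% = 93.139%.

93.14 %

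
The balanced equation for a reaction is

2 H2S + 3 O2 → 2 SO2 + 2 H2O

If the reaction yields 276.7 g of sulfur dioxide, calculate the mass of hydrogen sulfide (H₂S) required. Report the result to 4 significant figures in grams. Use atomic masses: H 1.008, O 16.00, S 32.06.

147.2 g

M(SO2) = 32.06 + 2(16.00) = 64.06 g/mol.
M(H2S) = 2(1.008) + 32.06 = 34.076 g/mol.
n(SO2) = 276.70 g / 64.06 g/mol = 4.3194 mol.
From the equation the SO2:H2S mole ratio is 2:2, so n(H2S) = 4.3194 × 2/2 = 4.3194 mol.
Mass of H2S = 4.3194 mol × 34.076 g/mol = 147.19 g.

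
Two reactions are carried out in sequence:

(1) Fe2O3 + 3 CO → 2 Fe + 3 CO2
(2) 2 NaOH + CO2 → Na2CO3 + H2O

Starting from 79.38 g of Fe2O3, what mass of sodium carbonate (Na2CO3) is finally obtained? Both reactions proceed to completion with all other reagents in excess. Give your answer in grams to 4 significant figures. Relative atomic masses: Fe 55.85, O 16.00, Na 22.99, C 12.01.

158.0 g

M(Fe2O3) = 2(55.85) + 3(16.00) = 159.70 g/mol.
M(Na2CO3) = 2(22.99) + 12.01 + 3(16.00) = 105.99 g/mol.
n(Fe2O3) = 79.380 / 159.70 = 0.49706 mol.
Step 1 gives a 1:3 ratio of Fe2O3 to CO2, so n(CO2) = 1.4912 mol.
In step 2 the CO2:Na2CO3 ratio is 1:1, so n(Na2CO3) = 1.4912 mol.
Mass of Na2CO3 = 1.4912 × 105.99 = 158.05 g.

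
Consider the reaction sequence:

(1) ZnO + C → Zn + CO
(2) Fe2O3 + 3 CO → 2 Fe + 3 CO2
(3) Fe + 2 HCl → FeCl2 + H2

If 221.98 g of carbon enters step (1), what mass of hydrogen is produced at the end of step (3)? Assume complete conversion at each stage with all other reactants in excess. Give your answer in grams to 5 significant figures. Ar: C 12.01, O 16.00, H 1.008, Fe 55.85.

M(C) = 12.01 g/mol.
M(H2) = 2(1.008) = 2.016 g/mol.
n(C) = 221.98 / 12.01 = 18.4829 mol.
Reaction (1): C→CO ratio 1:1 ⇒ n(CO) = 18.4829 mol.
Reaction (2): CO→Fe ratio 3:2 ⇒ n(Fe) = 12.3220 mol.
Reaction (3): Fe→H2 ratio 1:1 ⇒ n(H2) = 12.3220 mol.
Mass of H2 = 12.3220 × 2.016 = 24.8411 g.

24.841 g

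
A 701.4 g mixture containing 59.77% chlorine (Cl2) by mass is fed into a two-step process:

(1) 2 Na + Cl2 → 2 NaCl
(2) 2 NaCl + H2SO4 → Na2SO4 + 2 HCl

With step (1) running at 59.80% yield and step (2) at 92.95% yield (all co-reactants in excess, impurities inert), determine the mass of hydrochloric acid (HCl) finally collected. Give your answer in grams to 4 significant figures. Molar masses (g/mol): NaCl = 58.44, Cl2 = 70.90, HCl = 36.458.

239.6 g

Pure Cl2 = 701.4 × 0.5977 = 419.23 g.
n(Cl2) = 419.23 / 70.90 = 5.9129 mol.
Step 1 (Cl2:NaCl = 1:2): theoretical n(NaCl) = 11.826 mol; at 59.80% yield, n(NaCl) = 7.0719 mol.
Step 2 (NaCl:HCl = 2:2): theoretical n(HCl) = 7.0719 mol, so theoretical mass = 7.0719 × 36.458 = 257.83 g.
At 92.95% yield, actual mass of HCl = 257.83 × 0.9295 = 239.65 g.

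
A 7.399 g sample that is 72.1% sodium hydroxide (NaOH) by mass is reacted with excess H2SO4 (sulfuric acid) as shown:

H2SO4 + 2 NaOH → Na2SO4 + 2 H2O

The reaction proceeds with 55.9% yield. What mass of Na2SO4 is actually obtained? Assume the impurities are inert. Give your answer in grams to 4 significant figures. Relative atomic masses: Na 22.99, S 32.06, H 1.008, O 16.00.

5.295 g

Pure NaOH available = 7.399 g × 0.721 = 5.3347 g.
M(NaOH) = 22.99 + 16.00 + 1.008 = 39.998 g/mol.
M(Na2SO4) = 2(22.99) + 32.06 + 4(16.00) = 142.04 g/mol.
n(NaOH) = 5.3347 g / 39.998 g/mol = 0.13337 mol.
From the equation the NaOH:Na2SO4 mole ratio is 2:1, so n(Na2SO4) = 0.13337 × 1/2 = 0.066687 mol.
Mass of Na2SO4 = 0.066687 mol × 142.04 g/mol = 9.4722 g.
Actual mass collected = 9.4722 g × 0.559 = 5.2950 g.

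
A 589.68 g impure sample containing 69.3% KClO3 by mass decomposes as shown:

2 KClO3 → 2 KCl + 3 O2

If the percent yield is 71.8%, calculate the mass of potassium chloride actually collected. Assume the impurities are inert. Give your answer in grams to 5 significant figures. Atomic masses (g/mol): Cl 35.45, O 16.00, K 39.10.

Pure KClO3 available = 589.68 g × 0.693 = 408.648 g.
M(KClO3) = 39.10 + 35.45 + 3(16.00) = 122.55 g/mol.
M(KCl) = 39.10 + 35.45 = 74.55 g/mol.
n(KClO3) = 408.648 g / 122.55 g/mol = 3.33454 mol.
From the equation the KClO3:KCl mole ratio is 2:2, so n(KCl) = 3.33454 × 2/2 = 3.33454 mol.
Mass of KCl = 3.33454 mol × 74.55 g/mol = 248.590 g.
Actual mass collected = 248.590 g × 0.718 = 178.488 g.

178.49 g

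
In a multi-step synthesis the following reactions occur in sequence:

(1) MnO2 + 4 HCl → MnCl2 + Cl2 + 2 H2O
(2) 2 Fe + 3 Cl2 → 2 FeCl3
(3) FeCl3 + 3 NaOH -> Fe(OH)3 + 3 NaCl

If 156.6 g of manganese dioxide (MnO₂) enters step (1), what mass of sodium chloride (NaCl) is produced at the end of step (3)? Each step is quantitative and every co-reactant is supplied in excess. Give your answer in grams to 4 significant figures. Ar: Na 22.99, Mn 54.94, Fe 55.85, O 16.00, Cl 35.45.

210.5 g

M(MnO2) = 54.94 + 2(16.00) = 86.94 g/mol.
M(NaCl) = 22.99 + 35.45 = 58.44 g/mol.
n(MnO2) = 156.6 / 86.94 = 1.8012 mol.
Reaction (1): MnO2→Cl2 ratio 1:1 ⇒ n(Cl2) = 1.8012 mol.
Reaction (2): Cl2→FeCl3 ratio 3:2 ⇒ n(FeCl3) = 1.2008 mol.
Reaction (3): FeCl3→NaCl ratio 1:3 ⇒ n(NaCl) = 3.6025 mol.
Mass of NaCl = 3.6025 × 58.44 = 210.53 g.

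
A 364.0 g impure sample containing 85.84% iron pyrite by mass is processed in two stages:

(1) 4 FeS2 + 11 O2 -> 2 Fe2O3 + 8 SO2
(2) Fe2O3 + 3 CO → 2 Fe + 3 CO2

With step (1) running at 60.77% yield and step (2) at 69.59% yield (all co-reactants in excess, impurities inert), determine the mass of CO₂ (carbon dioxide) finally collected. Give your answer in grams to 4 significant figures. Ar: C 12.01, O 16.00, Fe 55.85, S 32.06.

72.71 g

Pure FeS2 = 364.0 × 0.8584 = 312.46 g.
M(FeS2) = 55.85 + 2(32.06) = 119.97 g/mol.
M(CO2) = 12.01 + 2(16.00) = 44.01 g/mol.
n(FeS2) = 312.46 / 119.97 = 2.6045 mol.
Step 1 (FeS2:Fe2O3 = 4:2): theoretical n(Fe2O3) = 1.3022 mol; at 60.77% yield, n(Fe2O3) = 0.79137 mol.
Step 2 (Fe2O3:CO2 = 1:3): theoretical n(CO2) = 2.3741 mol, so theoretical mass = 2.3741 × 44.01 = 104.48 g.
At 69.59% yield, actual mass of CO2 = 104.48 × 0.6959 = 72.711 g.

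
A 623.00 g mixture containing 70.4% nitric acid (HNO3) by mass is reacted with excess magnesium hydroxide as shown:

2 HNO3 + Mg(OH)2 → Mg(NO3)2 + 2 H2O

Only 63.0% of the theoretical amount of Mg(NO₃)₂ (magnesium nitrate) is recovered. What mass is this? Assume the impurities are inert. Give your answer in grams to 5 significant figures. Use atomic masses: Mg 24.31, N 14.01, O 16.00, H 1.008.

325.19 g

Pure HNO3 available = 623.00 g × 0.704 = 438.592 g.
M(HNO3) = 1.008 + 14.01 + 3(16.00) = 63.018 g/mol.
M(Mg(NO3)2) = 24.31 + 2(14.01) + 6(16.00) = 148.33 g/mol.
n(HNO3) = 438.592 g / 63.018 g/mol = 6.95979 mol.
From the equation the HNO3:Mg(NO3)2 mole ratio is 2:1, so n(Mg(NO3)2) = 6.95979 × 1/2 = 3.47989 mol.
Mass of Mg(NO3)2 = 3.47989 mol × 148.33 g/mol = 516.173 g.
Actual mass collected = 516.173 g × 0.630 = 325.189 g.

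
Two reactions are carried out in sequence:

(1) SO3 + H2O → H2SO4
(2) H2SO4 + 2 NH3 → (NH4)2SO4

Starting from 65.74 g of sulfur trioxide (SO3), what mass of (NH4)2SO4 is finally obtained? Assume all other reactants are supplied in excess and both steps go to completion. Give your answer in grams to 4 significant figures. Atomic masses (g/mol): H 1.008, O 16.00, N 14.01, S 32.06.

108.5 g

M(SO3) = 32.06 + 3(16.00) = 80.06 g/mol.
M((NH4)2SO4) = 2(14.01) + 8(1.008) + 32.06 + 4(16.00) = 132.144 g/mol.
n(SO3) = 65.740 / 80.06 = 0.82113 mol.
Step 1 gives a 1:1 ratio of SO3 to H2SO4, so n(H2SO4) = 0.82113 mol.
In step 2 the H2SO4:(NH4)2SO4 ratio is 1:1, so n((NH4)2SO4) = 0.82113 mol.
Mass of (NH4)2SO4 = 0.82113 × 132.144 = 108.51 g.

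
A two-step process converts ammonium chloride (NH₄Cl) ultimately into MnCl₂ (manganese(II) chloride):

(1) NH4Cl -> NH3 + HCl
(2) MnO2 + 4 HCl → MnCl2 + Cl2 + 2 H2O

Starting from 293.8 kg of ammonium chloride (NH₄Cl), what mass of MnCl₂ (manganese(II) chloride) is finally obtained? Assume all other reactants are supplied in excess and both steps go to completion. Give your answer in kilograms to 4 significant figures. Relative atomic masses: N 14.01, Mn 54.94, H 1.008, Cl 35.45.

M(NH4Cl) = 14.01 + 4(1.008) + 35.45 = 53.492 g/mol.
M(MnCl2) = 54.94 + 2(35.45) = 125.84 g/mol.
293.8 kg = 293800 g.
n(NH4Cl) = 293800 / 53.492 = 5492.4 mol.
Step 1 gives a 1:1 ratio of NH4Cl to HCl, so n(HCl) = 5492.4 mol.
In step 2 the HCl:MnCl2 ratio is 4:1, so n(MnCl2) = 1373.1 mol.
Mass of MnCl2 = 1373.1 × 125.84 = 172790 g = 172.8 kg.

172.8 kg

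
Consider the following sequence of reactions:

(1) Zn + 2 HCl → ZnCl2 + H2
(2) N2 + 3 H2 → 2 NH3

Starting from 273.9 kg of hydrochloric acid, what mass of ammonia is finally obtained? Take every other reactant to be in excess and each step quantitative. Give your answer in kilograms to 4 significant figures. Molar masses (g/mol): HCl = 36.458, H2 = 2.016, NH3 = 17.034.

273.9 kg = 273900 g.
n(HCl) = 273900 / 36.458 = 7512.8 mol.
Step 1 gives a 2:1 ratio of HCl to H2, so n(H2) = 3756.4 mol.
In step 2 the H2:NH3 ratio is 3:2, so n(NH3) = 2504.3 mol.
Mass of NH3 = 2504.3 × 17.034 = 42657 g = 42.66 kg.

42.66 kg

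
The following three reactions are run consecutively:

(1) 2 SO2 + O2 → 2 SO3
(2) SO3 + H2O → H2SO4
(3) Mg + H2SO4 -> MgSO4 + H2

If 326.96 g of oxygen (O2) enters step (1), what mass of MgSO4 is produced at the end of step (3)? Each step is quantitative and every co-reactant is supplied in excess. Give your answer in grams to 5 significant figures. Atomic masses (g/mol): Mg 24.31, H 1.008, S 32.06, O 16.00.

M(O2) = 2(16.00) = 32.00 g/mol.
M(MgSO4) = 24.31 + 32.06 + 4(16.00) = 120.37 g/mol.
n(O2) = 326.96 / 32.00 = 10.2175 mol.
Reaction (1): O2→SO3 ratio 1:2 ⇒ n(SO3) = 20.4350 mol.
Reaction (2): SO3→H2SO4 ratio 1:1 ⇒ n(H2SO4) = 20.4350 mol.
Reaction (3): H2SO4→MgSO4 ratio 1:1 ⇒ n(MgSO4) = 20.4350 mol.
Mass of MgSO4 = 20.4350 × 120.37 = 2459.76 g.

2459.8 g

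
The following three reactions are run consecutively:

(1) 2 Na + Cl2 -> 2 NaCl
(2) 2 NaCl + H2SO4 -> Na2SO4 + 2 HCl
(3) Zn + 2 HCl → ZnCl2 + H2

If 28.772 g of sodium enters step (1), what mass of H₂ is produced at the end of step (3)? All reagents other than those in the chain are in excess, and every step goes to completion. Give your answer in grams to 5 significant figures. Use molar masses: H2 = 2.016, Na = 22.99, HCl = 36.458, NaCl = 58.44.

n(Na) = 28.772 / 22.99 = 1.25150 mol.
Reaction (1): Na→NaCl ratio 2:2 ⇒ n(NaCl) = 1.25150 mol.
Reaction (2): NaCl→HCl ratio 2:2 ⇒ n(HCl) = 1.25150 mol.
Reaction (3): HCl→H2 ratio 2:1 ⇒ n(H2) = 0.625750 mol.
Mass of H2 = 0.625750 × 2.016 = 1.26151 g.

1.2615 g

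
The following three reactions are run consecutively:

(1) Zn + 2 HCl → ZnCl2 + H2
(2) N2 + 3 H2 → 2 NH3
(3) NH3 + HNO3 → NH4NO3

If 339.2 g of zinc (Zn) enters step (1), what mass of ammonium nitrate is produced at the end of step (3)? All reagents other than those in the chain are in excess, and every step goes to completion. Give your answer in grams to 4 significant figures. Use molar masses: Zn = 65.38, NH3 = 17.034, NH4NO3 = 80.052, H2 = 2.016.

n(Zn) = 339.2 / 65.38 = 5.1881 mol.
Reaction (1): Zn→H2 ratio 1:1 ⇒ n(H2) = 5.1881 mol.
Reaction (2): H2→NH3 ratio 3:2 ⇒ n(NH3) = 3.4588 mol.
Reaction (3): NH3→NH4NO3 ratio 1:1 ⇒ n(NH4NO3) = 3.4588 mol.
Mass of NH4NO3 = 3.4588 × 80.052 = 276.88 g.

276.9 g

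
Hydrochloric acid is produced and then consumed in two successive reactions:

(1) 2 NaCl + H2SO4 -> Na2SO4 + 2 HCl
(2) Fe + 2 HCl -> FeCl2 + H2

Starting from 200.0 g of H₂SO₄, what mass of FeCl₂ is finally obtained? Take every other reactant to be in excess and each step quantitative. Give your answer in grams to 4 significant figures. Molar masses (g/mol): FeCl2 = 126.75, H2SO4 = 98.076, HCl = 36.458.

258.5 g

n(H2SO4) = 200.00 / 98.076 = 2.0392 mol.
Step 1 gives a 1:2 ratio of H2SO4 to HCl, so n(HCl) = 4.0785 mol.
In step 2 the HCl:FeCl2 ratio is 2:1, so n(FeCl2) = 2.0392 mol.
Mass of FeCl2 = 2.0392 × 126.75 = 258.47 g.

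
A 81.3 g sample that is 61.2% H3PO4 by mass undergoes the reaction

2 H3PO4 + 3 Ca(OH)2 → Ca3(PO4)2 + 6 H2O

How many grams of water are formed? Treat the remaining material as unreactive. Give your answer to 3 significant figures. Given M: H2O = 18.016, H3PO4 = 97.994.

27.4 g

Mass of pure H3PO4 = 81.3 g × 0.612 = 49.76 g.
n(H3PO4) = 49.76 g / 97.994 g/mol = 0.5077 mol.
From the equation the H3PO4:H2O mole ratio is 2:6, so n(H2O) = 0.5077 × 6/2 = 1.523 mol.
Mass of H2O = 1.523 mol × 18.016 g/mol = 27.44 g.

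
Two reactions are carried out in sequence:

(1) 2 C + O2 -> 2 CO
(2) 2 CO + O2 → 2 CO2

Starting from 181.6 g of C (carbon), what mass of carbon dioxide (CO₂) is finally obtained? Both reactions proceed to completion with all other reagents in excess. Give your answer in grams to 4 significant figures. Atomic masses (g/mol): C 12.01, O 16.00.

665.5 g

M(C) = 12.01 g/mol.
M(CO2) = 12.01 + 2(16.00) = 44.01 g/mol.
n(C) = 181.60 / 12.01 = 15.121 mol.
Step 1 gives a 2:2 ratio of C to CO, so n(CO) = 15.121 mol.
In step 2 the CO:CO2 ratio is 2:2, so n(CO2) = 15.121 mol.
Mass of CO2 = 15.121 × 44.01 = 665.46 g.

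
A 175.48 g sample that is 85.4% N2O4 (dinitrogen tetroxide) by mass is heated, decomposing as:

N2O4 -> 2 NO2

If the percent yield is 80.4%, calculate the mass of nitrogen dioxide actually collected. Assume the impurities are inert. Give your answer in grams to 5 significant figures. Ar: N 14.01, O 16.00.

Pure N2O4 available = 175.48 g × 0.854 = 149.860 g.
M(N2O4) = 2(14.01) + 4(16.00) = 92.02 g/mol.
M(NO2) = 14.01 + 2(16.00) = 46.01 g/mol.
n(N2O4) = 149.860 g / 92.02 g/mol = 1.62856 mol.
From the equation the N2O4:NO2 mole ratio is 1:2, so n(NO2) = 1.62856 × 2/1 = 3.25712 mol.
Mass of NO2 = 3.25712 mol × 46.01 g/mol = 149.860 g.
Actual mass collected = 149.860 g × 0.804 = 120.487 g.

120.49 g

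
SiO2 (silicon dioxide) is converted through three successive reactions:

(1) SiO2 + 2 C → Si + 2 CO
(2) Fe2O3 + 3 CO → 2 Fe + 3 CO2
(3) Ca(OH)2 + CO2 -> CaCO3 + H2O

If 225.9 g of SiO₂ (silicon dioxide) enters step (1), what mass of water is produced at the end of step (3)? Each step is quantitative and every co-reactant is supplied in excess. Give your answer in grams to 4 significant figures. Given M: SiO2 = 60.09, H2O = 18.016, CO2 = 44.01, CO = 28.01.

n(SiO2) = 225.9 / 60.09 = 3.7594 mol.
Reaction (1): SiO2→CO ratio 1:2 ⇒ n(CO) = 7.5187 mol.
Reaction (2): CO→CO2 ratio 3:3 ⇒ n(CO2) = 7.5187 mol.
Reaction (3): CO2→H2O ratio 1:1 ⇒ n(H2O) = 7.5187 mol.
Mass of H2O = 7.5187 × 18.016 = 135.46 g.

135.5 g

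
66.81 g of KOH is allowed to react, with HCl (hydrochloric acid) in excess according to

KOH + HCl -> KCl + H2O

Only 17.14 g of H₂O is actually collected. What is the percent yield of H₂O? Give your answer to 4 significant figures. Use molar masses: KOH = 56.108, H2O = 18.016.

79.90 %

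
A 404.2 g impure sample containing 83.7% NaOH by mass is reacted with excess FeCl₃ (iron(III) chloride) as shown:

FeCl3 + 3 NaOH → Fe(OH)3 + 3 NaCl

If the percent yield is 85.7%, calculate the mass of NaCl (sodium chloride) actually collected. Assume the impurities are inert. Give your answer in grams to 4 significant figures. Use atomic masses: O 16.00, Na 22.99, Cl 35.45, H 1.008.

423.6 g

Pure NaOH available = 404.2 g × 0.837 = 338.32 g.
M(NaOH) = 22.99 + 16.00 + 1.008 = 39.998 g/mol.
M(NaCl) = 22.99 + 35.45 = 58.44 g/mol.
n(NaOH) = 338.32 g / 39.998 g/mol = 8.4583 mol.
From the equation the NaOH:NaCl mole ratio is 3:3, so n(NaCl) = 8.4583 × 3/3 = 8.4583 mol.
Mass of NaCl = 8.4583 mol × 58.44 g/mol = 494.30 g.
Actual mass collected = 494.30 g × 0.857 = 423.62 g.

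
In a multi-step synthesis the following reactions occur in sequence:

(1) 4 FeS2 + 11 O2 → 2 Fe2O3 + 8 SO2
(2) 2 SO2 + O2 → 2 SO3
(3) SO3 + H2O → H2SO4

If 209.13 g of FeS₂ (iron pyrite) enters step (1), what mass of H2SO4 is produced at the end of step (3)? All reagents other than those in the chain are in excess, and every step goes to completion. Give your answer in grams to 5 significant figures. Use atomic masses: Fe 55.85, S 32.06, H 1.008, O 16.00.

341.93 g

M(FeS2) = 55.85 + 2(32.06) = 119.97 g/mol.
M(H2SO4) = 2(1.008) + 32.06 + 4(16.00) = 98.076 g/mol.
n(FeS2) = 209.13 / 119.97 = 1.74319 mol.
Reaction (1): FeS2→SO2 ratio 4:8 ⇒ n(SO2) = 3.48637 mol.
Reaction (2): SO2→SO3 ratio 2:2 ⇒ n(SO3) = 3.48637 mol.
Reaction (3): SO3→H2SO4 ratio 1:1 ⇒ n(H2SO4) = 3.48637 mol.
Mass of H2SO4 = 3.48637 × 98.076 = 341.929 g.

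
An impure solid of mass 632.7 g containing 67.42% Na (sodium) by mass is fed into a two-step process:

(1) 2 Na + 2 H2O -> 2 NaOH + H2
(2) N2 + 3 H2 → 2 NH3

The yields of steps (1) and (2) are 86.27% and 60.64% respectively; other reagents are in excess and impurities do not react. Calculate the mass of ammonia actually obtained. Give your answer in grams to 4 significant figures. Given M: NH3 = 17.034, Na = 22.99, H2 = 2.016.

55.11 g

Pure Na = 632.7 × 0.6742 = 426.57 g.
n(Na) = 426.57 / 22.99 = 18.554 mol.
Step 1 (Na:H2 = 2:1): theoretical n(H2) = 9.2772 mol; at 86.27% yield, n(H2) = 8.0035 mol.
Step 2 (H2:NH3 = 3:2): theoretical n(NH3) = 5.3356 mol, so theoretical mass = 5.3356 × 17.034 = 90.887 g.
At 60.64% yield, actual mass of NH3 = 90.887 × 0.6064 = 55.114 g.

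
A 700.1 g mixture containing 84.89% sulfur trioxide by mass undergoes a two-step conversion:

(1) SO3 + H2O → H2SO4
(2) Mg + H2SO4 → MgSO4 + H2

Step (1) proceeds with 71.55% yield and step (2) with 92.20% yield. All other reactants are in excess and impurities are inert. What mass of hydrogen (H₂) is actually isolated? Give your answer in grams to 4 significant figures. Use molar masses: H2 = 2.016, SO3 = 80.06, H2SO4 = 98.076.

9.873 g

Pure SO3 = 700.1 × 0.8489 = 594.31 g.
n(SO3) = 594.31 / 80.06 = 7.4234 mol.
Step 1 (SO3:H2SO4 = 1:1): theoretical n(H2SO4) = 7.4234 mol; at 71.55% yield, n(H2SO4) = 5.3114 mol.
Step 2 (H2SO4:H2 = 1:1): theoretical n(H2) = 5.3114 mol, so theoretical mass = 5.3114 × 2.016 = 10.708 g.
At 92.20% yield, actual mass of H2 = 10.708 × 0.9220 = 9.8726 g.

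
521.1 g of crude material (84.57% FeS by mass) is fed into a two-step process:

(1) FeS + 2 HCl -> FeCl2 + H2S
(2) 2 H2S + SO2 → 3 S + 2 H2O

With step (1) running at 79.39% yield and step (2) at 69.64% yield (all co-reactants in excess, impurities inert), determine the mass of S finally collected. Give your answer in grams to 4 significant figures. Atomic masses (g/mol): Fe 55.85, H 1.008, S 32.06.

Pure FeS = 521.1 × 0.8457 = 440.69 g.
M(FeS) = 55.85 + 32.06 = 87.91 g/mol.
M(S) = 32.06 g/mol.
n(FeS) = 440.69 / 87.91 = 5.0130 mol.
Step 1 (FeS:H2S = 1:1): theoretical n(H2S) = 5.0130 mol; at 79.39% yield, n(H2S) = 3.9798 mol.
Step 2 (H2S:S = 2:3): theoretical n(S) = 5.9698 mol, so theoretical mass = 5.9698 × 32.06 = 191.39 g.
At 69.64% yield, actual mass of S = 191.39 × 0.6964 = 133.28 g.

133.3 g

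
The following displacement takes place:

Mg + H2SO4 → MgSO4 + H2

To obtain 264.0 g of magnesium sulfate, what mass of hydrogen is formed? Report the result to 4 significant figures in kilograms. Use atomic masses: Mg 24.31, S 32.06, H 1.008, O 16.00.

M(MgSO4) = 24.31 + 32.06 + 4(16.00) = 120.37 g/mol.
M(H2) = 2(1.008) = 2.016 g/mol.
n(MgSO4) = 264.00 g / 120.37 g/mol = 2.1932 mol.
From the equation the MgSO4:H2 mole ratio is 1:1, so n(H2) = 2.1932 × 1/1 = 2.1932 mol.
Mass of H2 = 2.1932 mol × 2.016 g/mol = 4.4216 g.
Converting to kg: 4.4216 g = 0.004422 kg.

0.004422 kg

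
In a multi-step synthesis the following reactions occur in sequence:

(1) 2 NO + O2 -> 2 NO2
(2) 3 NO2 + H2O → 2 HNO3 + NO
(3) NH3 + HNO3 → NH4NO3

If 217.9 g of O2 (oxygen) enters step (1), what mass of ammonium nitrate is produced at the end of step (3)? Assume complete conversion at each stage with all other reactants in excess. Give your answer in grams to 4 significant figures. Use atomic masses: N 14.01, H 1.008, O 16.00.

726.8 g

M(O2) = 2(16.00) = 32.00 g/mol.
M(NH4NO3) = 2(14.01) + 4(1.008) + 3(16.00) = 80.052 g/mol.
n(O2) = 217.9 / 32.00 = 6.8094 mol.
Reaction (1): O2→NO2 ratio 1:2 ⇒ n(NO2) = 13.619 mol.
Reaction (2): NO2→HNO3 ratio 3:2 ⇒ n(HNO3) = 9.0792 mol.
Reaction (3): HNO3→NH4NO3 ratio 1:1 ⇒ n(NH4NO3) = 9.0792 mol.
Mass of NH4NO3 = 9.0792 × 80.052 = 726.81 g.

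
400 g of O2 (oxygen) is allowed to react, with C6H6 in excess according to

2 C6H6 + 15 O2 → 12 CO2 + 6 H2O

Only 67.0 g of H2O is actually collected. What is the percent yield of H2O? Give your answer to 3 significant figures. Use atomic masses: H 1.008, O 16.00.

74.4 %

M(O2) = 2(16.00) = 32.00 g/mol.
M(H2O) = 2(1.008) + 16.00 = 18.016 g/mol.
n(O2) = 400.0 g / 32.00 g/mol = 12.50 mol.
From the equation the O2:H2O mole ratio is 15:6, so n(H2O) = 12.50 × 6/15 = 5.000 mol.
Mass of H2O = 5.000 mol × 18.016 g/mol = 90.08 g.
This is the theoretical yield. Percent yield = 67.0 g / 90.08 g × 100% = 74.38%.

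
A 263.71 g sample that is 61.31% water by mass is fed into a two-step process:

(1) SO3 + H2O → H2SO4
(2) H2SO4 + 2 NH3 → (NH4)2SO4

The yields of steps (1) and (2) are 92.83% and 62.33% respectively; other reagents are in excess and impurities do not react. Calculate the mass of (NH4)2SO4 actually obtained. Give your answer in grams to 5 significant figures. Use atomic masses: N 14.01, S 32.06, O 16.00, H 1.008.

686.17 g

Pure H2O = 263.71 × 0.6131 = 161.681 g.
M(H2O) = 2(1.008) + 16.00 = 18.016 g/mol.
M((NH4)2SO4) = 2(14.01) + 8(1.008) + 32.06 + 4(16.00) = 132.144 g/mol.
n(H2O) = 161.681 / 18.016 = 8.97428 mol.
Step 1 (H2O:H2SO4 = 1:1): theoretical n(H2SO4) = 8.97428 mol; at 92.83% yield, n(H2SO4) = 8.33082 mol.
Step 2 (H2SO4:(NH4)2SO4 = 1:1): theoretical n((NH4)2SO4) = 8.33082 mol, so theoretical mass = 8.33082 × 132.144 = 1100.87 g.
At 62.33% yield, actual mass of (NH4)2SO4 = 1100.87 × 0.6233 = 686.171 g.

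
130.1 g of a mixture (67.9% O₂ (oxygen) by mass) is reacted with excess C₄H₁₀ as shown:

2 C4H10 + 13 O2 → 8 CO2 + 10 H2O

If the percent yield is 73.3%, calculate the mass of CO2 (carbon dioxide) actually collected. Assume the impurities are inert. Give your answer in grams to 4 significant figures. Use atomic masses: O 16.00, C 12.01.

54.80 g

Pure O2 available = 130.1 g × 0.679 = 88.338 g.
M(O2) = 2(16.00) = 32.00 g/mol.
M(CO2) = 12.01 + 2(16.00) = 44.01 g/mol.
n(O2) = 88.338 g / 32.00 g/mol = 2.7606 mol.
From the equation the O2:CO2 mole ratio is 13:8, so n(CO2) = 2.7606 × 8/13 = 1.6988 mol.
Mass of CO2 = 1.6988 mol × 44.01 g/mol = 74.764 g.
Actual mass collected = 74.764 g × 0.733 = 54.802 g.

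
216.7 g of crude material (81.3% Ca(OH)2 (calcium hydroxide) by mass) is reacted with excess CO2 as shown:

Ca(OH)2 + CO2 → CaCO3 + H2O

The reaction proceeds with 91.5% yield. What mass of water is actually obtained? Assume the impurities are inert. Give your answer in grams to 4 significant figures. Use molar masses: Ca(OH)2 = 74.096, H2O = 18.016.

Pure Ca(OH)2 available = 216.7 g × 0.813 = 176.18 g.
n(Ca(OH)2) = 176.18 g / 74.096 g/mol = 2.3777 mol.
From the equation the Ca(OH)2:H2O mole ratio is 1:1, so n(H2O) = 2.3777 × 1/1 = 2.3777 mol.
Mass of H2O = 2.3777 mol × 18.016 g/mol = 42.836 g.
Actual mass collected = 42.836 g × 0.915 = 39.195 g.

39.20 g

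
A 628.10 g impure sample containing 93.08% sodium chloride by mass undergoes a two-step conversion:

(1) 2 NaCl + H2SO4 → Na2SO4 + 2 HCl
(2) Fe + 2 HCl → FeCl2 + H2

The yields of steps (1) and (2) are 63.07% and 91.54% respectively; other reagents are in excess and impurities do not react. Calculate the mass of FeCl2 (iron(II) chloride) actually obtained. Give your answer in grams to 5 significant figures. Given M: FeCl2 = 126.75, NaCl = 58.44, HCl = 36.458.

Pure NaCl = 628.10 × 0.9308 = 584.635 g.
n(NaCl) = 584.635 / 58.44 = 10.0040 mol.
Step 1 (NaCl:HCl = 2:2): theoretical n(HCl) = 10.0040 mol; at 63.07% yield, n(HCl) = 6.30954 mol.
Step 2 (HCl:FeCl2 = 2:1): theoretical n(FeCl2) = 3.15477 mol, so theoretical mass = 3.15477 × 126.75 = 399.867 g.
At 91.54% yield, actual mass of FeCl2 = 399.867 × 0.9154 = 366.038 g.

366.04 g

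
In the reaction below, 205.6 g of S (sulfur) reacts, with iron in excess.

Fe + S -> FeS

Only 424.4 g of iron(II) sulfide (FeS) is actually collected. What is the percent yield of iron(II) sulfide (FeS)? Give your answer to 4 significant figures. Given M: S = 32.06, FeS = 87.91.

75.28 %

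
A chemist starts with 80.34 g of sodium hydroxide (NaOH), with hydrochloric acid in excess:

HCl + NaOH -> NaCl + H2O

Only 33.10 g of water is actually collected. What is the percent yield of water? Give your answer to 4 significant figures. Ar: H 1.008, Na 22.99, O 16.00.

M(NaOH) = 22.99 + 16.00 + 1.008 = 39.998 g/mol.
M(H2O) = 2(1.008) + 16.00 = 18.016 g/mol.
n(NaOH) = 80.340 g / 39.998 g/mol = 2.0086 mol.
From the equation the NaOH:H2O mole ratio is 1:1, so n(H2O) = 2.0086 × 1/1 = 2.0086 mol.
Mass of H2O = 2.0086 mol × 18.016 g/mol = 36.187 g.
This is the theoretical yield. Percent yield = 33.10 g / 36.187 g × 100% = 91.469%.

91.47 %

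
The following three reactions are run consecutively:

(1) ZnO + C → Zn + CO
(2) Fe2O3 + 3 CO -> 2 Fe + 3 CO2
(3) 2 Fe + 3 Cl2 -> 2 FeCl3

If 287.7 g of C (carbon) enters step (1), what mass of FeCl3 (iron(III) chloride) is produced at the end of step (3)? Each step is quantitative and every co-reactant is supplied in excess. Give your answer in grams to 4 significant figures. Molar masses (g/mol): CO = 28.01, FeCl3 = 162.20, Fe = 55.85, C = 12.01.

2590 g

n(C) = 287.7 / 12.01 = 23.955 mol.
Reaction (1): C→CO ratio 1:1 ⇒ n(CO) = 23.955 mol.
Reaction (2): CO→Fe ratio 3:2 ⇒ n(Fe) = 15.970 mol.
Reaction (3): Fe→FeCl3 ratio 2:2 ⇒ n(FeCl3) = 15.970 mol.
Mass of FeCl3 = 15.970 × 162.20 = 2590.3 g.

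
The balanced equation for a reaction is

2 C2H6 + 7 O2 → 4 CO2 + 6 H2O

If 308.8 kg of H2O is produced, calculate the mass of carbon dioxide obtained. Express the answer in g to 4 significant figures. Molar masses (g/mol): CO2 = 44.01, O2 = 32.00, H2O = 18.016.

502900 g

Convert: 308.8 kg = 308800 g.
n(H2O) = 308800 g / 18.016 g/mol = 17140 mol.
From the equation the H2O:CO2 mole ratio is 6:4, so n(CO2) = 17140 × 4/6 = 11427 mol.
Mass of CO2 = 11427 mol × 44.01 g/mol = 502900 g.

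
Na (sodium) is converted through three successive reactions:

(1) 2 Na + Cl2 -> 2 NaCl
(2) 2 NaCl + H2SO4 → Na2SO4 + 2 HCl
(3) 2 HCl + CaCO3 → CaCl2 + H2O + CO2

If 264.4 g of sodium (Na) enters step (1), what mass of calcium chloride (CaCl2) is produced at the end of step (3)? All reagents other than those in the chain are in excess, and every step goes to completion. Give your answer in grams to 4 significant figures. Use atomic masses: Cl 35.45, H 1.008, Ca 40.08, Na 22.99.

M(Na) = 22.99 g/mol.
M(CaCl2) = 40.08 + 2(35.45) = 110.98 g/mol.
n(Na) = 264.4 / 22.99 = 11.501 mol.
Reaction (1): Na→NaCl ratio 2:2 ⇒ n(NaCl) = 11.501 mol.
Reaction (2): NaCl→HCl ratio 2:2 ⇒ n(HCl) = 11.501 mol.
Reaction (3): HCl→CaCl2 ratio 2:1 ⇒ n(CaCl2) = 5.7503 mol.
Mass of CaCl2 = 5.7503 × 110.98 = 638.17 g.

638.2 g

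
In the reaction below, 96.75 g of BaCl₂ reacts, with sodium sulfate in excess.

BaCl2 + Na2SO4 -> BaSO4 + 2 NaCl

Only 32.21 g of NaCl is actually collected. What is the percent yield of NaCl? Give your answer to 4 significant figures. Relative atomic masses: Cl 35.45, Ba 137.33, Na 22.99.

59.31 %

M(BaCl2) = 137.33 + 2(35.45) = 208.23 g/mol.
M(NaCl) = 22.99 + 35.45 = 58.44 g/mol.
n(BaCl2) = 96.750 g / 208.23 g/mol = 0.46463 mol.
From the equation the BaCl2:NaCl mole ratio is 1:2, so n(NaCl) = 0.46463 × 2/1 = 0.92926 mol.
Mass of NaCl = 0.92926 mol × 58.44 g/mol = 54.306 g.
This is the theoretical yield. Percent yield = 32.21 g / 54.306 g × 100% = 59.312%.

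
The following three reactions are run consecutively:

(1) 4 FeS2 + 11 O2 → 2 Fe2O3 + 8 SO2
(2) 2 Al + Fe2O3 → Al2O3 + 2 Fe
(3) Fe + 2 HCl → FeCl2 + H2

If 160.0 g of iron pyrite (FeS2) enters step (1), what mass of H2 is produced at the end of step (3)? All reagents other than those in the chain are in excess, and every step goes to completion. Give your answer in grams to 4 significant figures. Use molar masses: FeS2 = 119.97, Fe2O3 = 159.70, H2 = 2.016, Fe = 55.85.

2.689 g

n(FeS2) = 160.0 / 119.97 = 1.3337 mol.
Reaction (1): FeS2→Fe2O3 ratio 4:2 ⇒ n(Fe2O3) = 0.66683 mol.
Reaction (2): Fe2O3→Fe ratio 1:2 ⇒ n(Fe) = 1.3337 mol.
Reaction (3): Fe→H2 ratio 1:1 ⇒ n(H2) = 1.3337 mol.
Mass of H2 = 1.3337 × 2.016 = 2.6887 g.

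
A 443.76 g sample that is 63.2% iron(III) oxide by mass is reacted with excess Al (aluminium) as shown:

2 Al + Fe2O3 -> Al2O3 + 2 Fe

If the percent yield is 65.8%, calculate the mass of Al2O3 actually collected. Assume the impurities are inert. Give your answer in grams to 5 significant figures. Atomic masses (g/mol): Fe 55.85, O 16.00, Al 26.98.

Pure Fe2O3 available = 443.76 g × 0.632 = 280.456 g.
M(Fe2O3) = 2(55.85) + 3(16.00) = 159.70 g/mol.
M(Al2O3) = 2(26.98) + 3(16.00) = 101.96 g/mol.
n(Fe2O3) = 280.456 g / 159.70 g/mol = 1.75614 mol.
From the equation the Fe2O3:Al2O3 mole ratio is 1:1, so n(Al2O3) = 1.75614 × 1/1 = 1.75614 mol.
Mass of Al2O3 = 1.75614 mol × 101.96 g/mol = 179.057 g.
Actual mass collected = 179.057 g × 0.658 = 117.819 g.

117.82 g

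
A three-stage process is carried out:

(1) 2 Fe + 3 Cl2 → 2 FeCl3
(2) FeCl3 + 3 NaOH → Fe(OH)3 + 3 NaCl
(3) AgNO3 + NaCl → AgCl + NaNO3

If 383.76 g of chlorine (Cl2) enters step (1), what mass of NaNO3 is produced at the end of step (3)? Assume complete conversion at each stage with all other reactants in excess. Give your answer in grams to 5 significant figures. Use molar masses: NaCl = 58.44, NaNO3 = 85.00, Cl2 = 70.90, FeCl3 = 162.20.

n(Cl2) = 383.76 / 70.90 = 5.41269 mol.
Reaction (1): Cl2→FeCl3 ratio 3:2 ⇒ n(FeCl3) = 3.60846 mol.
Reaction (2): FeCl3→NaCl ratio 1:3 ⇒ n(NaCl) = 10.8254 mol.
Reaction (3): NaCl→NaNO3 ratio 1:1 ⇒ n(NaNO3) = 10.8254 mol.
Mass of NaNO3 = 10.8254 × 85.00 = 920.158 g.

920.16 g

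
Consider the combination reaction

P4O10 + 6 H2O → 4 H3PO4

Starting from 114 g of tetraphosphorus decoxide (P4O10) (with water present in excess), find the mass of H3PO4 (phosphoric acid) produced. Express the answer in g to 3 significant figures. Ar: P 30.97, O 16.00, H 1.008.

157 g

M(P4O10) = 4(30.97) + 10(16.00) = 283.88 g/mol.
M(H3PO4) = 3(1.008) + 30.97 + 4(16.00) = 97.994 g/mol.
n(P4O10) = 114.0 g / 283.88 g/mol = 0.4016 mol.
From the equation the P4O10:H3PO4 mole ratio is 1:4, so n(H3PO4) = 0.4016 × 4/1 = 1.606 mol.
Mass of H3PO4 = 1.606 mol × 97.994 g/mol = 157.4 g.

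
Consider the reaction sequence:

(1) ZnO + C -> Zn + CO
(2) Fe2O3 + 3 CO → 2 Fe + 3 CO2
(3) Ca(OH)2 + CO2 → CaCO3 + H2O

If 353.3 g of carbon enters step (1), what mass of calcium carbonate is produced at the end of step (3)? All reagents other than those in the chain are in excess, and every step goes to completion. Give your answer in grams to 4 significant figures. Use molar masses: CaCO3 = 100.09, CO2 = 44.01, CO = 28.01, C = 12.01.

2944 g

n(C) = 353.3 / 12.01 = 29.417 mol.
Reaction (1): C→CO ratio 1:1 ⇒ n(CO) = 29.417 mol.
Reaction (2): CO→CO2 ratio 3:3 ⇒ n(CO2) = 29.417 mol.
Reaction (3): CO2→CaCO3 ratio 1:1 ⇒ n(CaCO3) = 29.417 mol.
Mass of CaCO3 = 29.417 × 100.09 = 2944.4 g.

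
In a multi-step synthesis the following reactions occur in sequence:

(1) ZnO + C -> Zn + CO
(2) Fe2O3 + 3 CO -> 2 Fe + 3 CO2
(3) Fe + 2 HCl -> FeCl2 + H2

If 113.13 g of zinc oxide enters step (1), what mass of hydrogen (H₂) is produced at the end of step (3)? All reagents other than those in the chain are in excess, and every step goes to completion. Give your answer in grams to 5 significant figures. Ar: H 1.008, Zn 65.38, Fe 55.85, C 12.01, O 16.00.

M(ZnO) = 65.38 + 16.00 = 81.38 g/mol.
M(H2) = 2(1.008) = 2.016 g/mol.
n(ZnO) = 113.13 / 81.38 = 1.39014 mol.
Reaction (1): ZnO→CO ratio 1:1 ⇒ n(CO) = 1.39014 mol.
Reaction (2): CO→Fe ratio 3:2 ⇒ n(Fe) = 0.926763 mol.
Reaction (3): Fe→H2 ratio 1:1 ⇒ n(H2) = 0.926763 mol.
Mass of H2 = 0.926763 × 2.016 = 1.86835 g.

1.8684 g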